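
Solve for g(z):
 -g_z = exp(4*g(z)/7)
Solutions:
 g(z) = 7*log(-(1/(C1 + 4*z))^(1/4)) + 7*log(7)/4
 g(z) = 7*log(1/(C1 + 4*z))/4 + 7*log(7)/4
 g(z) = 7*log(-I*(1/(C1 + 4*z))^(1/4)) + 7*log(7)/4
 g(z) = 7*log(I*(1/(C1 + 4*z))^(1/4)) + 7*log(7)/4


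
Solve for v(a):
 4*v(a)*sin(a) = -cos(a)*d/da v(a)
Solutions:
 v(a) = C1*cos(a)^4


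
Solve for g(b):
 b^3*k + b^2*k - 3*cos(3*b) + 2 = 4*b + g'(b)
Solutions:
 g(b) = C1 + b^4*k/4 + b^3*k/3 - 2*b^2 + 2*b - sin(3*b)


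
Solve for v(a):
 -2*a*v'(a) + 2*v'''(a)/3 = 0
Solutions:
 v(a) = C1 + Integral(C2*airyai(3^(1/3)*a) + C3*airybi(3^(1/3)*a), a)


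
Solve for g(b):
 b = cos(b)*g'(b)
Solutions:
 g(b) = C1 + Integral(b/cos(b), b)


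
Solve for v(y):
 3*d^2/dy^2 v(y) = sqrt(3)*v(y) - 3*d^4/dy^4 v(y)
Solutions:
 v(y) = C1*exp(-sqrt(6)*y*sqrt(-3 + sqrt(3)*sqrt(3 + 4*sqrt(3)))/6) + C2*exp(sqrt(6)*y*sqrt(-3 + sqrt(3)*sqrt(3 + 4*sqrt(3)))/6) + C3*sin(sqrt(6)*y*sqrt(3 + sqrt(3)*sqrt(3 + 4*sqrt(3)))/6) + C4*cosh(sqrt(6)*y*sqrt(-sqrt(3)*sqrt(3 + 4*sqrt(3)) - 3)/6)


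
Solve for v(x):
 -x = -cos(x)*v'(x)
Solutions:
 v(x) = C1 + Integral(x/cos(x), x)


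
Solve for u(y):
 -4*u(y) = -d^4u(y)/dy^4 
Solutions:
 u(y) = C1*exp(-sqrt(2)*y) + C2*exp(sqrt(2)*y) + C3*sin(sqrt(2)*y) + C4*cos(sqrt(2)*y)


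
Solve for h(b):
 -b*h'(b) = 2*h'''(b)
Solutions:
 h(b) = C1 + Integral(C2*airyai(-2^(2/3)*b/2) + C3*airybi(-2^(2/3)*b/2), b)


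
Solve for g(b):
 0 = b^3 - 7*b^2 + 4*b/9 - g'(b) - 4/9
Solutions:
 g(b) = C1 + b^4/4 - 7*b^3/3 + 2*b^2/9 - 4*b/9


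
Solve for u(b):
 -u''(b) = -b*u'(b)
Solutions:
 u(b) = C1 + C2*erfi(sqrt(2)*b/2)


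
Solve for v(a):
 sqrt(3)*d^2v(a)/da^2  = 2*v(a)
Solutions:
 v(a) = C1*exp(-sqrt(2)*3^(3/4)*a/3) + C2*exp(sqrt(2)*3^(3/4)*a/3)


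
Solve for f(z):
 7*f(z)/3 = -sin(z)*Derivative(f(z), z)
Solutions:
 f(z) = C1*(cos(z) + 1)^(7/6)/(cos(z) - 1)^(7/6)


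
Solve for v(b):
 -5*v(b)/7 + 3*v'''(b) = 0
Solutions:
 v(b) = C3*exp(21^(2/3)*5^(1/3)*b/21) + (C1*sin(3^(1/6)*5^(1/3)*7^(2/3)*b/14) + C2*cos(3^(1/6)*5^(1/3)*7^(2/3)*b/14))*exp(-21^(2/3)*5^(1/3)*b/42)


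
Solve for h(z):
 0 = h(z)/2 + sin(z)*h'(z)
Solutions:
 h(z) = C1*(cos(z) + 1)^(1/4)/(cos(z) - 1)^(1/4)


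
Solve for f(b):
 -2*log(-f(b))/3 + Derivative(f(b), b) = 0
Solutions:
 -li(-f(b)) = C1 + 2*b/3


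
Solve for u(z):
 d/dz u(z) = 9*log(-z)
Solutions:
 u(z) = C1 + 9*z*log(-z) - 9*z


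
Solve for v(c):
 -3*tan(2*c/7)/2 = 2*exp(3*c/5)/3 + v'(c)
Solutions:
 v(c) = C1 - 10*exp(3*c/5)/9 + 21*log(cos(2*c/7))/4


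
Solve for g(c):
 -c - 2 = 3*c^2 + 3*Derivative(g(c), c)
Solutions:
 g(c) = C1 - c^3/3 - c^2/6 - 2*c/3


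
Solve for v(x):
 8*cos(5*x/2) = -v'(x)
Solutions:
 v(x) = C1 - 16*sin(5*x/2)/5


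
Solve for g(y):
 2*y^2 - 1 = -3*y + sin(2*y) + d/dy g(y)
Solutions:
 g(y) = C1 + 2*y^3/3 + 3*y^2/2 - y + cos(2*y)/2


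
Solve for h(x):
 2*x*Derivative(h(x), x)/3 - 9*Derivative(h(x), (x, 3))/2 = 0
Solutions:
 h(x) = C1 + Integral(C2*airyai(2^(2/3)*x/3) + C3*airybi(2^(2/3)*x/3), x)


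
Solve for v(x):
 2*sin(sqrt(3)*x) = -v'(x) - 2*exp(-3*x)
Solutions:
 v(x) = C1 + 2*sqrt(3)*cos(sqrt(3)*x)/3 + 2*exp(-3*x)/3


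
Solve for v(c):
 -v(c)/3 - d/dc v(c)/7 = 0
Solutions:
 v(c) = C1*exp(-7*c/3)


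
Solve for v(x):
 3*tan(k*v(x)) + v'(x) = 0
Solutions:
 v(x) = Piecewise((-asin(exp(C1*k - 3*k*x))/k + pi/k, Ne(k, 0)), (nan, True))
 v(x) = Piecewise((asin(exp(C1*k - 3*k*x))/k, Ne(k, 0)), (nan, True))


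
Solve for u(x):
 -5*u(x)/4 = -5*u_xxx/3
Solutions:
 u(x) = C3*exp(6^(1/3)*x/2) + (C1*sin(2^(1/3)*3^(5/6)*x/4) + C2*cos(2^(1/3)*3^(5/6)*x/4))*exp(-6^(1/3)*x/4)


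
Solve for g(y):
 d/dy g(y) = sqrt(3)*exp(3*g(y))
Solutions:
 g(y) = log(-1/(C1 + 3*sqrt(3)*y))/3
 g(y) = log((-1/(C1 + sqrt(3)*y))^(1/3)*(-3^(2/3) - 3*3^(1/6)*I)/6)
 g(y) = log((-1/(C1 + sqrt(3)*y))^(1/3)*(-3^(2/3) + 3*3^(1/6)*I)/6)


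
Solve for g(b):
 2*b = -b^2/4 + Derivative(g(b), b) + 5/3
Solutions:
 g(b) = C1 + b^3/12 + b^2 - 5*b/3


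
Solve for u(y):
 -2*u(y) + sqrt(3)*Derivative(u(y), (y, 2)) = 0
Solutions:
 u(y) = C1*exp(-sqrt(2)*3^(3/4)*y/3) + C2*exp(sqrt(2)*3^(3/4)*y/3)


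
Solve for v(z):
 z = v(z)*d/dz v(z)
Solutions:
 v(z) = -sqrt(C1 + z^2)
 v(z) = sqrt(C1 + z^2)


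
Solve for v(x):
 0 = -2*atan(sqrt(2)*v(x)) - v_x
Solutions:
 Integral(1/atan(sqrt(2)*_y), (_y, v(x))) = C1 - 2*x


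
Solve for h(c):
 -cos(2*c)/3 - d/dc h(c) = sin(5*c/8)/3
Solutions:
 h(c) = C1 - sin(2*c)/6 + 8*cos(5*c/8)/15


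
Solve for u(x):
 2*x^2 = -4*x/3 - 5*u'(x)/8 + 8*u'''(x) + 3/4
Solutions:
 u(x) = C1 + C2*exp(-sqrt(5)*x/8) + C3*exp(sqrt(5)*x/8) - 16*x^3/15 - 16*x^2/15 - 2018*x/25


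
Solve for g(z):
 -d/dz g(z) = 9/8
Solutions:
 g(z) = C1 - 9*z/8


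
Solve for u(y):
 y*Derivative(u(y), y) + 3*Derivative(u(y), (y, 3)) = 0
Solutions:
 u(y) = C1 + Integral(C2*airyai(-3^(2/3)*y/3) + C3*airybi(-3^(2/3)*y/3), y)


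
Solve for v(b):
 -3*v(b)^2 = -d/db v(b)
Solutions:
 v(b) = -1/(C1 + 3*b)


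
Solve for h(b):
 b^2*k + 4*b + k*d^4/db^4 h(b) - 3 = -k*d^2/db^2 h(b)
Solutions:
 h(b) = C1 + C2*b + C3*exp(-I*b) + C4*exp(I*b) - b^4/12 - 2*b^3/(3*k) + b^2*(1 + 3/(2*k))


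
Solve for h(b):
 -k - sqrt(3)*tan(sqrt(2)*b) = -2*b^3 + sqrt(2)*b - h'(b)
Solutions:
 h(b) = C1 - b^4/2 + sqrt(2)*b^2/2 + b*k - sqrt(6)*log(cos(sqrt(2)*b))/2


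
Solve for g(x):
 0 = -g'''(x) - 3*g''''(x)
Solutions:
 g(x) = C1 + C2*x + C3*x^2 + C4*exp(-x/3)


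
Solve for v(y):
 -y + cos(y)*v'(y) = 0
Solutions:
 v(y) = C1 + Integral(y/cos(y), y)


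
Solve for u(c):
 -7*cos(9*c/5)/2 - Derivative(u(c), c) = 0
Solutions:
 u(c) = C1 - 35*sin(9*c/5)/18


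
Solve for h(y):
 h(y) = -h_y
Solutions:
 h(y) = C1*exp(-y)


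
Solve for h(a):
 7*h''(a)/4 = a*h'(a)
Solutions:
 h(a) = C1 + C2*erfi(sqrt(14)*a/7)


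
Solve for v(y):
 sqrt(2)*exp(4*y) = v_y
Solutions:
 v(y) = C1 + sqrt(2)*exp(4*y)/4


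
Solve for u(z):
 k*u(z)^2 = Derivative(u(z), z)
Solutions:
 u(z) = -1/(C1 + k*z)


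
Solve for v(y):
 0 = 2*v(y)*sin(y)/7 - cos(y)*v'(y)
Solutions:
 v(y) = C1/cos(y)^(2/7)


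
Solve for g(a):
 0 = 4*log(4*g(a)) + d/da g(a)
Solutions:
 Integral(1/(log(_y) + 2*log(2)), (_y, g(a)))/4 = C1 - a


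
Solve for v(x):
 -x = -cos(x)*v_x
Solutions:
 v(x) = C1 + Integral(x/cos(x), x)


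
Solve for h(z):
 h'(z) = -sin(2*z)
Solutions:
 h(z) = C1 + cos(2*z)/2


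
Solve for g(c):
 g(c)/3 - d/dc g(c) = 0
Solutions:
 g(c) = C1*exp(c/3)


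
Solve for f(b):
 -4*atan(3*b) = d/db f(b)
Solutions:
 f(b) = C1 - 4*b*atan(3*b) + 2*log(9*b^2 + 1)/3


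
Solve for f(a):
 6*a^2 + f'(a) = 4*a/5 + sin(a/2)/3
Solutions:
 f(a) = C1 - 2*a^3 + 2*a^2/5 - 2*cos(a/2)/3


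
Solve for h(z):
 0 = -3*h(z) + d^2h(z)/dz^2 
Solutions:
 h(z) = C1*exp(-sqrt(3)*z) + C2*exp(sqrt(3)*z)


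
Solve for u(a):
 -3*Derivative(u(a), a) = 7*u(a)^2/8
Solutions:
 u(a) = 24/(C1 + 7*a)


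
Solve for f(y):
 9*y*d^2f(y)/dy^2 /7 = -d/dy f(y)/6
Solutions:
 f(y) = C1 + C2*y^(47/54)


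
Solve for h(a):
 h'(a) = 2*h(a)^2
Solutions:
 h(a) = -1/(C1 + 2*a)


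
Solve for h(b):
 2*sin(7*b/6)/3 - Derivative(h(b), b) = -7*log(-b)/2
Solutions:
 h(b) = C1 + 7*b*log(-b)/2 - 7*b/2 - 4*cos(7*b/6)/7


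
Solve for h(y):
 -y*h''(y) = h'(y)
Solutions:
 h(y) = C1 + C2*log(y)


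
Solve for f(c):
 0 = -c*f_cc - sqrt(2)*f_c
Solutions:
 f(c) = C1 + C2*c^(1 - sqrt(2))


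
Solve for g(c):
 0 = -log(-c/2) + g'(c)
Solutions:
 g(c) = C1 + c*log(-c) + c*(-1 - log(2))


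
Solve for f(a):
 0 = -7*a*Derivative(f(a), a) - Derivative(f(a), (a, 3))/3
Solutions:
 f(a) = C1 + Integral(C2*airyai(-21^(1/3)*a) + C3*airybi(-21^(1/3)*a), a)


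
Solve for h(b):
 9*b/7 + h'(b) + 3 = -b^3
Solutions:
 h(b) = C1 - b^4/4 - 9*b^2/14 - 3*b


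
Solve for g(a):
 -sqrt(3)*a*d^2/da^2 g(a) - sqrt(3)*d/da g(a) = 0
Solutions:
 g(a) = C1 + C2*log(a)


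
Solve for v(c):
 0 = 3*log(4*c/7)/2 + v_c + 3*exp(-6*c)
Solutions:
 v(c) = C1 - 3*c*log(c)/2 + c*(-3*log(2) + 3/2 + 3*log(7)/2) + exp(-6*c)/2


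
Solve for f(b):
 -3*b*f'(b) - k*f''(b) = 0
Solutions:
 f(b) = C1 + C2*sqrt(k)*erf(sqrt(6)*b*sqrt(1/k)/2)


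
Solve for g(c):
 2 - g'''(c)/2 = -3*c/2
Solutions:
 g(c) = C1 + C2*c + C3*c^2 + c^4/8 + 2*c^3/3


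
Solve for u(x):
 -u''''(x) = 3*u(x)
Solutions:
 u(x) = (C1*sin(sqrt(2)*3^(1/4)*x/2) + C2*cos(sqrt(2)*3^(1/4)*x/2))*exp(-sqrt(2)*3^(1/4)*x/2) + (C3*sin(sqrt(2)*3^(1/4)*x/2) + C4*cos(sqrt(2)*3^(1/4)*x/2))*exp(sqrt(2)*3^(1/4)*x/2)


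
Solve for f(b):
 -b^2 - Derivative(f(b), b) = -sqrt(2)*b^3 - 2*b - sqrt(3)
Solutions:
 f(b) = C1 + sqrt(2)*b^4/4 - b^3/3 + b^2 + sqrt(3)*b


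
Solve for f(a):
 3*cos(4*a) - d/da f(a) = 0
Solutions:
 f(a) = C1 + 3*sin(4*a)/4


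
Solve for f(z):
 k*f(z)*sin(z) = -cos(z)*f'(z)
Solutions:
 f(z) = C1*exp(k*log(cos(z)))


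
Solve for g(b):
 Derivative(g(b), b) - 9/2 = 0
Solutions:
 g(b) = C1 + 9*b/2


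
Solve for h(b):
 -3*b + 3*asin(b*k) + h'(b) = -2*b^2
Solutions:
 h(b) = C1 - 2*b^3/3 + 3*b^2/2 - 3*Piecewise((b*asin(b*k) + sqrt(-b^2*k^2 + 1)/k, Ne(k, 0)), (0, True))


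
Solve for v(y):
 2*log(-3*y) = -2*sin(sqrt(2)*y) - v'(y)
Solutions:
 v(y) = C1 - 2*y*log(-y) - 2*y*log(3) + 2*y + sqrt(2)*cos(sqrt(2)*y)


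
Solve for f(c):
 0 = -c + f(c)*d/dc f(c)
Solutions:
 f(c) = -sqrt(C1 + c^2)
 f(c) = sqrt(C1 + c^2)


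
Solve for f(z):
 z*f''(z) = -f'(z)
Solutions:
 f(z) = C1 + C2*log(z)


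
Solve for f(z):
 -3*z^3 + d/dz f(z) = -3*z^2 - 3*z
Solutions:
 f(z) = C1 + 3*z^4/4 - z^3 - 3*z^2/2


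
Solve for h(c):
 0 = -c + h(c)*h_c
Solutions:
 h(c) = -sqrt(C1 + c^2)
 h(c) = sqrt(C1 + c^2)


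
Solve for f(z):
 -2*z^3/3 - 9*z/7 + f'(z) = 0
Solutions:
 f(z) = C1 + z^4/6 + 9*z^2/14


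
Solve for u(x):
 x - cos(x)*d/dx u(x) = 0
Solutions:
 u(x) = C1 + Integral(x/cos(x), x)


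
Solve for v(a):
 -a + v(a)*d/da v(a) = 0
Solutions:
 v(a) = -sqrt(C1 + a^2)
 v(a) = sqrt(C1 + a^2)


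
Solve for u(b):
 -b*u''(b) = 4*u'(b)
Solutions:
 u(b) = C1 + C2/b^3


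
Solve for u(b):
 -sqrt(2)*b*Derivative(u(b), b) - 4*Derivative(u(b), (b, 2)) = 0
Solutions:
 u(b) = C1 + C2*erf(2^(3/4)*b/4)


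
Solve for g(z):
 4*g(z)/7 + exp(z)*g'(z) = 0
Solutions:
 g(z) = C1*exp(4*exp(-z)/7)


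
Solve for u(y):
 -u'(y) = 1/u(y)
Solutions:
 u(y) = -sqrt(C1 - 2*y)
 u(y) = sqrt(C1 - 2*y)


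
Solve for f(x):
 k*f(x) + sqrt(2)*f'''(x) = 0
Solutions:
 f(x) = C1*exp(2^(5/6)*x*(-k)^(1/3)/2) + C2*exp(2^(5/6)*x*(-k)^(1/3)*(-1 + sqrt(3)*I)/4) + C3*exp(-2^(5/6)*x*(-k)^(1/3)*(1 + sqrt(3)*I)/4)


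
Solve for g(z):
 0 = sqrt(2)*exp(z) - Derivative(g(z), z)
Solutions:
 g(z) = C1 + sqrt(2)*exp(z)


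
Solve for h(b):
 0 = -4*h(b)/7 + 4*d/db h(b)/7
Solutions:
 h(b) = C1*exp(b)


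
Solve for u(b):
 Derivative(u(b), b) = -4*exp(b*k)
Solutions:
 u(b) = C1 - 4*exp(b*k)/k


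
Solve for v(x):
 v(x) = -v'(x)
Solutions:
 v(x) = C1*exp(-x)


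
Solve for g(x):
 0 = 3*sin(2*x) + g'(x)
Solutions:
 g(x) = C1 + 3*cos(2*x)/2


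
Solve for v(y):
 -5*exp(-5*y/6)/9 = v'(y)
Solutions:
 v(y) = C1 + 2*exp(-5*y/6)/3


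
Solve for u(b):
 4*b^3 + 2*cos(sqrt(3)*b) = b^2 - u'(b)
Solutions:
 u(b) = C1 - b^4 + b^3/3 - 2*sqrt(3)*sin(sqrt(3)*b)/3


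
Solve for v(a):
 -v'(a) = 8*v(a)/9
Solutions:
 v(a) = C1*exp(-8*a/9)


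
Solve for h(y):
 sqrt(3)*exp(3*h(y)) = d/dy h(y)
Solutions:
 h(y) = log(-1/(C1 + 3*sqrt(3)*y))/3
 h(y) = log((-1/(C1 + sqrt(3)*y))^(1/3)*(-3^(2/3) - 3*3^(1/6)*I)/6)
 h(y) = log((-1/(C1 + sqrt(3)*y))^(1/3)*(-3^(2/3) + 3*3^(1/6)*I)/6)


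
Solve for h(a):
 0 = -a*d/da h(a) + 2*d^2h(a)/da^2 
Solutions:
 h(a) = C1 + C2*erfi(a/2)


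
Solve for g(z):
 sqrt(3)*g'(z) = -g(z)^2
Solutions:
 g(z) = 3/(C1 + sqrt(3)*z)


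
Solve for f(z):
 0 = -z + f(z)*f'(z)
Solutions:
 f(z) = -sqrt(C1 + z^2)
 f(z) = sqrt(C1 + z^2)


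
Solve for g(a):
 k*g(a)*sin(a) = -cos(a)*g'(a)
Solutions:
 g(a) = C1*exp(k*log(cos(a)))


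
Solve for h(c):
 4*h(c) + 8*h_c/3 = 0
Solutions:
 h(c) = C1*exp(-3*c/2)


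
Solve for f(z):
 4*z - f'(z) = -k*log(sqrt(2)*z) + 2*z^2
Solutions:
 f(z) = C1 + k*z*log(z) - k*z + k*z*log(2)/2 - 2*z^3/3 + 2*z^2


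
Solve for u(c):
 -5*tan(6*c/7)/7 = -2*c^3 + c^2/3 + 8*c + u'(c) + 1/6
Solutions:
 u(c) = C1 + c^4/2 - c^3/9 - 4*c^2 - c/6 + 5*log(cos(6*c/7))/6


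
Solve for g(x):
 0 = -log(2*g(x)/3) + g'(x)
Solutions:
 -Integral(1/(log(_y) - log(3) + log(2)), (_y, g(x))) = C1 - x


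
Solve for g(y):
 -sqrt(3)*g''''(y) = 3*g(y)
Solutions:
 g(y) = (C1*sin(sqrt(2)*3^(1/8)*y/2) + C2*cos(sqrt(2)*3^(1/8)*y/2))*exp(-sqrt(2)*3^(1/8)*y/2) + (C3*sin(sqrt(2)*3^(1/8)*y/2) + C4*cos(sqrt(2)*3^(1/8)*y/2))*exp(sqrt(2)*3^(1/8)*y/2)


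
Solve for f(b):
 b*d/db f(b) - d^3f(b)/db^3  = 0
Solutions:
 f(b) = C1 + Integral(C2*airyai(b) + C3*airybi(b), b)


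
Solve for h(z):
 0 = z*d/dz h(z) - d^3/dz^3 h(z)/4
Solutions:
 h(z) = C1 + Integral(C2*airyai(2^(2/3)*z) + C3*airybi(2^(2/3)*z), z)


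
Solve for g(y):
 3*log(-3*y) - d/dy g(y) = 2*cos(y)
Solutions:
 g(y) = C1 + 3*y*log(-y) - 3*y + 3*y*log(3) - 2*sin(y)


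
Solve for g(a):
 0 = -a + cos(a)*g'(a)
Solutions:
 g(a) = C1 + Integral(a/cos(a), a)


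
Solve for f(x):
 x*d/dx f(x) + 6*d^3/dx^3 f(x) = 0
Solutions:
 f(x) = C1 + Integral(C2*airyai(-6^(2/3)*x/6) + C3*airybi(-6^(2/3)*x/6), x)


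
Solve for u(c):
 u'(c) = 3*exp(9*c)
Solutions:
 u(c) = C1 + exp(9*c)/3


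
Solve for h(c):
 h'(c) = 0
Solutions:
 h(c) = C1


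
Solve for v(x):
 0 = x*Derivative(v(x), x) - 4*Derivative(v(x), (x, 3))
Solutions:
 v(x) = C1 + Integral(C2*airyai(2^(1/3)*x/2) + C3*airybi(2^(1/3)*x/2), x)


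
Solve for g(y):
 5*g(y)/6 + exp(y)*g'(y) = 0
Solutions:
 g(y) = C1*exp(5*exp(-y)/6)


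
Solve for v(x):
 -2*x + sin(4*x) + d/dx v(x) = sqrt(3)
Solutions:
 v(x) = C1 + x^2 + sqrt(3)*x + cos(4*x)/4


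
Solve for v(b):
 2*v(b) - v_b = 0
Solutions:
 v(b) = C1*exp(2*b)


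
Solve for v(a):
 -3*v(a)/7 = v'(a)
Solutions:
 v(a) = C1*exp(-3*a/7)


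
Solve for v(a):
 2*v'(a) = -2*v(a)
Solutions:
 v(a) = C1*exp(-a)


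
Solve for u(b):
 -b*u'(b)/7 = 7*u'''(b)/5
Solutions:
 u(b) = C1 + Integral(C2*airyai(-35^(1/3)*b/7) + C3*airybi(-35^(1/3)*b/7), b)


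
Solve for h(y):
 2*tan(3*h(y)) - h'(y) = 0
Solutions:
 h(y) = -asin(C1*exp(6*y))/3 + pi/3
 h(y) = asin(C1*exp(6*y))/3


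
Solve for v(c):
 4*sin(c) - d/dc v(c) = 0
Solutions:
 v(c) = C1 - 4*cos(c)


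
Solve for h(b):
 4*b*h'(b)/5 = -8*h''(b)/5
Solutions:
 h(b) = C1 + C2*erf(b/2)


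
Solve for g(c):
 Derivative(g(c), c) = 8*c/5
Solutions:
 g(c) = C1 + 4*c^2/5


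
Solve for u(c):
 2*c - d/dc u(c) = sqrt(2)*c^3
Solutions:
 u(c) = C1 - sqrt(2)*c^4/4 + c^2


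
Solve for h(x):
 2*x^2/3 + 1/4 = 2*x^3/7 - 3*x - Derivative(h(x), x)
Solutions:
 h(x) = C1 + x^4/14 - 2*x^3/9 - 3*x^2/2 - x/4


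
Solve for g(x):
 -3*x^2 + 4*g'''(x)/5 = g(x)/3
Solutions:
 g(x) = C3*exp(90^(1/3)*x/6) - 9*x^2 + (C1*sin(10^(1/3)*3^(1/6)*x/4) + C2*cos(10^(1/3)*3^(1/6)*x/4))*exp(-90^(1/3)*x/12)


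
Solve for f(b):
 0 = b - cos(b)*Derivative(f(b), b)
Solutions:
 f(b) = C1 + Integral(b/cos(b), b)


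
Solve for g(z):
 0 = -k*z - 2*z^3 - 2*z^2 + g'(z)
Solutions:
 g(z) = C1 + k*z^2/2 + z^4/2 + 2*z^3/3


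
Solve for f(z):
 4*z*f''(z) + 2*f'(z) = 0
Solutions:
 f(z) = C1 + C2*sqrt(z)


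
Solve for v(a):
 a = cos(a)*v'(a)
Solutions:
 v(a) = C1 + Integral(a/cos(a), a)


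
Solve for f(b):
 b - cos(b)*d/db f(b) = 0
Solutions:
 f(b) = C1 + Integral(b/cos(b), b)


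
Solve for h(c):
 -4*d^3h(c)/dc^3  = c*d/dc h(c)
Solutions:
 h(c) = C1 + Integral(C2*airyai(-2^(1/3)*c/2) + C3*airybi(-2^(1/3)*c/2), c)


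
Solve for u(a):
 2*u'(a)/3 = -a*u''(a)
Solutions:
 u(a) = C1 + C2*a^(1/3)


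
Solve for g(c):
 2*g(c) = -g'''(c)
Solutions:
 g(c) = C3*exp(-2^(1/3)*c) + (C1*sin(2^(1/3)*sqrt(3)*c/2) + C2*cos(2^(1/3)*sqrt(3)*c/2))*exp(2^(1/3)*c/2)


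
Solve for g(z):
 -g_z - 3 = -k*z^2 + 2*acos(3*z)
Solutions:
 g(z) = C1 + k*z^3/3 - 2*z*acos(3*z) - 3*z + 2*sqrt(1 - 9*z^2)/3


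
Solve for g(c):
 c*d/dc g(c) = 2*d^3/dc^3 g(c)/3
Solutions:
 g(c) = C1 + Integral(C2*airyai(2^(2/3)*3^(1/3)*c/2) + C3*airybi(2^(2/3)*3^(1/3)*c/2), c)


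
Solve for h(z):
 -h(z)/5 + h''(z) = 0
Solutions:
 h(z) = C1*exp(-sqrt(5)*z/5) + C2*exp(sqrt(5)*z/5)


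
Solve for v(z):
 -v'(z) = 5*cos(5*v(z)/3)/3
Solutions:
 5*z/3 - 3*log(sin(5*v(z)/3) - 1)/10 + 3*log(sin(5*v(z)/3) + 1)/10 = C1


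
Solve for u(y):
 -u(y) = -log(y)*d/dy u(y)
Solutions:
 u(y) = C1*exp(li(y))


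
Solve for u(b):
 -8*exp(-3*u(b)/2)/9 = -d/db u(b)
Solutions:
 u(b) = 2*log(C1 + 4*b/3)/3
 u(b) = 2*log((-6^(2/3) - 3*2^(2/3)*3^(1/6)*I)*(C1 + 8*b)^(1/3)/12)
 u(b) = 2*log((-6^(2/3) + 3*2^(2/3)*3^(1/6)*I)*(C1 + 8*b)^(1/3)/12)


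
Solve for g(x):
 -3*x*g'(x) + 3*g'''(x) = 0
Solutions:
 g(x) = C1 + Integral(C2*airyai(x) + C3*airybi(x), x)


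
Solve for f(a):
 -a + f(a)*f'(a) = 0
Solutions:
 f(a) = -sqrt(C1 + a^2)
 f(a) = sqrt(C1 + a^2)


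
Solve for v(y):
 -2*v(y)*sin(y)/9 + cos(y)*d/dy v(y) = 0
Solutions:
 v(y) = C1/cos(y)^(2/9)


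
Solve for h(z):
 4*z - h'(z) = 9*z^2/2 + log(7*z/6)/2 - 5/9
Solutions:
 h(z) = C1 - 3*z^3/2 + 2*z^2 - z*log(z)/2 + z*log(sqrt(42)/7) + 19*z/18


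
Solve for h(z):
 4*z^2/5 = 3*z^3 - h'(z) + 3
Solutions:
 h(z) = C1 + 3*z^4/4 - 4*z^3/15 + 3*z


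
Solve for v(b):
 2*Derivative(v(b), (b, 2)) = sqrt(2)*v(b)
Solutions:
 v(b) = C1*exp(-2^(3/4)*b/2) + C2*exp(2^(3/4)*b/2)


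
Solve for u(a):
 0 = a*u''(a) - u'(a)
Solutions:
 u(a) = C1 + C2*a^2


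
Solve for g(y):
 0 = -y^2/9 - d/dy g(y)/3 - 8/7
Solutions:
 g(y) = C1 - y^3/9 - 24*y/7


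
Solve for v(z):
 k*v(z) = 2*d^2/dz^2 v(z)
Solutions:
 v(z) = C1*exp(-sqrt(2)*sqrt(k)*z/2) + C2*exp(sqrt(2)*sqrt(k)*z/2)


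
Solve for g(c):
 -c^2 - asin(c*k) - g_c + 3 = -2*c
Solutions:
 g(c) = C1 - c^3/3 + c^2 + 3*c - Piecewise((c*asin(c*k) + sqrt(-c^2*k^2 + 1)/k, Ne(k, 0)), (0, True))


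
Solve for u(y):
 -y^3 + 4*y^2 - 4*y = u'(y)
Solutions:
 u(y) = C1 - y^4/4 + 4*y^3/3 - 2*y^2


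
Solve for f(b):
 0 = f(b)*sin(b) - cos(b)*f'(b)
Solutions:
 f(b) = C1/cos(b)


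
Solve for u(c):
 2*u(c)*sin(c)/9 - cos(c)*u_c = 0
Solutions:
 u(c) = C1/cos(c)^(2/9)


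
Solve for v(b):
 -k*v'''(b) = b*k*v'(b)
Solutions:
 v(b) = C1 + Integral(C2*airyai(-b) + C3*airybi(-b), b)


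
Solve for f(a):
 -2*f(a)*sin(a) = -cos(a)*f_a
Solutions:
 f(a) = C1/cos(a)^2


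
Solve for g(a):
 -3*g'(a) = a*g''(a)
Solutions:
 g(a) = C1 + C2/a^2


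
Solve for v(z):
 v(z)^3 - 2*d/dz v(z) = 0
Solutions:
 v(z) = -sqrt(-1/(C1 + z))
 v(z) = sqrt(-1/(C1 + z))


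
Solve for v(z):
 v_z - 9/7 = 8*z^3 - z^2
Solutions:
 v(z) = C1 + 2*z^4 - z^3/3 + 9*z/7


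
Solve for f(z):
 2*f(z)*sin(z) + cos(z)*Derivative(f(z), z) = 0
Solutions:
 f(z) = C1*cos(z)^2


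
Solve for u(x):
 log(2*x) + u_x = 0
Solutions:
 u(x) = C1 - x*log(x) - x*log(2) + x


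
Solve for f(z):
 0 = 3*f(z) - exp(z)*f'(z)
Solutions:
 f(z) = C1*exp(-3*exp(-z))


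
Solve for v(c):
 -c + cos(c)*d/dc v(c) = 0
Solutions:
 v(c) = C1 + Integral(c/cos(c), c)


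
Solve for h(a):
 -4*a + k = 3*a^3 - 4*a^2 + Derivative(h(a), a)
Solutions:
 h(a) = C1 - 3*a^4/4 + 4*a^3/3 - 2*a^2 + a*k


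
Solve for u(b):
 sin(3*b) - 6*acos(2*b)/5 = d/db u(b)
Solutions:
 u(b) = C1 - 6*b*acos(2*b)/5 + 3*sqrt(1 - 4*b^2)/5 - cos(3*b)/3


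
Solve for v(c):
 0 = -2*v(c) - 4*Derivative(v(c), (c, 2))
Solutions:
 v(c) = C1*sin(sqrt(2)*c/2) + C2*cos(sqrt(2)*c/2)


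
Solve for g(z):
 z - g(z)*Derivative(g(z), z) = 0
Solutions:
 g(z) = -sqrt(C1 + z^2)
 g(z) = sqrt(C1 + z^2)


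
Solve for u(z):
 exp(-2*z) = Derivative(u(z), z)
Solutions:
 u(z) = C1 - exp(-2*z)/2


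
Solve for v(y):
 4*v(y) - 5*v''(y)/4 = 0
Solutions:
 v(y) = C1*exp(-4*sqrt(5)*y/5) + C2*exp(4*sqrt(5)*y/5)


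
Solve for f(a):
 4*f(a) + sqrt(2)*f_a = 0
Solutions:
 f(a) = C1*exp(-2*sqrt(2)*a)


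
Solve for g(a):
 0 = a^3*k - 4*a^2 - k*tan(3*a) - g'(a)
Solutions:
 g(a) = C1 + a^4*k/4 - 4*a^3/3 + k*log(cos(3*a))/3


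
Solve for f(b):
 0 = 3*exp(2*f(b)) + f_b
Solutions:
 f(b) = log(-sqrt(-1/(C1 - 3*b))) - log(2)/2
 f(b) = log(-1/(C1 - 3*b))/2 - log(2)/2


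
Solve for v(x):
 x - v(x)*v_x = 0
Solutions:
 v(x) = -sqrt(C1 + x^2)
 v(x) = sqrt(C1 + x^2)


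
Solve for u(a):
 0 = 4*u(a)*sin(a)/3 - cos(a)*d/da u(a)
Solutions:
 u(a) = C1/cos(a)^(4/3)


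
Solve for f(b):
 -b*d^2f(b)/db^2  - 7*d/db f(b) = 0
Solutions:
 f(b) = C1 + C2/b^6


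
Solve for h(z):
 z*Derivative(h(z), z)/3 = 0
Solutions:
 h(z) = C1


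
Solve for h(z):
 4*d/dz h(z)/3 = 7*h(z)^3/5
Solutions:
 h(z) = -sqrt(10)*sqrt(-1/(C1 + 21*z))
 h(z) = sqrt(10)*sqrt(-1/(C1 + 21*z))


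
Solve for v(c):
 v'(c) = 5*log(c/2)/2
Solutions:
 v(c) = C1 + 5*c*log(c)/2 - 5*c/2 - 5*c*log(2)/2


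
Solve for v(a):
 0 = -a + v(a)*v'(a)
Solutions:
 v(a) = -sqrt(C1 + a^2)
 v(a) = sqrt(C1 + a^2)


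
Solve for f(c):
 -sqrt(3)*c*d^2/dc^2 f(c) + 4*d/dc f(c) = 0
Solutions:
 f(c) = C1 + C2*c^(1 + 4*sqrt(3)/3)


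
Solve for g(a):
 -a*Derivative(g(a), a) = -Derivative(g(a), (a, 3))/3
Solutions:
 g(a) = C1 + Integral(C2*airyai(3^(1/3)*a) + C3*airybi(3^(1/3)*a), a)


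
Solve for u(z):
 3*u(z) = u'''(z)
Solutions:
 u(z) = C3*exp(3^(1/3)*z) + (C1*sin(3^(5/6)*z/2) + C2*cos(3^(5/6)*z/2))*exp(-3^(1/3)*z/2)


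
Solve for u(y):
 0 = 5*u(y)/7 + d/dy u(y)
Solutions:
 u(y) = C1*exp(-5*y/7)


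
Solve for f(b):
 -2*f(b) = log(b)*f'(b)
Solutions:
 f(b) = C1*exp(-2*li(b))


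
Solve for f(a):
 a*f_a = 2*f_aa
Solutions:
 f(a) = C1 + C2*erfi(a/2)


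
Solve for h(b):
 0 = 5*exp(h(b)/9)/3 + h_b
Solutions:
 h(b) = 9*log(1/(C1 + 5*b)) + 27*log(3)


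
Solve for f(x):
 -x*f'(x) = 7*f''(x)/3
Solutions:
 f(x) = C1 + C2*erf(sqrt(42)*x/14)


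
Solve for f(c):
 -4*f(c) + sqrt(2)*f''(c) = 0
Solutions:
 f(c) = C1*exp(-2^(3/4)*c) + C2*exp(2^(3/4)*c)


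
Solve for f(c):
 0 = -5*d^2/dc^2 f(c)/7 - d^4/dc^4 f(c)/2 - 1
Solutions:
 f(c) = C1 + C2*c + C3*sin(sqrt(70)*c/7) + C4*cos(sqrt(70)*c/7) - 7*c^2/10


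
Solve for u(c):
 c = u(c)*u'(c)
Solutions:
 u(c) = -sqrt(C1 + c^2)
 u(c) = sqrt(C1 + c^2)


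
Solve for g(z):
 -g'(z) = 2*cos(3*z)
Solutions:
 g(z) = C1 - 2*sin(3*z)/3


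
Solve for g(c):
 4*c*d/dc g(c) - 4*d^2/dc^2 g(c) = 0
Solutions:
 g(c) = C1 + C2*erfi(sqrt(2)*c/2)


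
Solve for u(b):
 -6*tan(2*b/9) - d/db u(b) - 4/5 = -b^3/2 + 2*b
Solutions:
 u(b) = C1 + b^4/8 - b^2 - 4*b/5 + 27*log(cos(2*b/9))


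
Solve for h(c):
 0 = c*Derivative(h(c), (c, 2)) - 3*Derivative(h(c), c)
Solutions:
 h(c) = C1 + C2*c^4


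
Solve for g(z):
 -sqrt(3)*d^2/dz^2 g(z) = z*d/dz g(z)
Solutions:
 g(z) = C1 + C2*erf(sqrt(2)*3^(3/4)*z/6)


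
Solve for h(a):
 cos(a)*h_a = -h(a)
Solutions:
 h(a) = C1*sqrt(sin(a) - 1)/sqrt(sin(a) + 1)


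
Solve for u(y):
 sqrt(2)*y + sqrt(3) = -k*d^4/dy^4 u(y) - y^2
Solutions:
 u(y) = C1 + C2*y + C3*y^2 + C4*y^3 - y^6/(360*k) - sqrt(2)*y^5/(120*k) - sqrt(3)*y^4/(24*k)


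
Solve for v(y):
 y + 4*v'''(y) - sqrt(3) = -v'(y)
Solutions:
 v(y) = C1 + C2*sin(y/2) + C3*cos(y/2) - y^2/2 + sqrt(3)*y


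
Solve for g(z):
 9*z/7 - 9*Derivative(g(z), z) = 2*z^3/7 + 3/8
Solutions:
 g(z) = C1 - z^4/126 + z^2/14 - z/24


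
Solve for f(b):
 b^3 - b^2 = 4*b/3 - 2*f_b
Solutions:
 f(b) = C1 - b^4/8 + b^3/6 + b^2/3


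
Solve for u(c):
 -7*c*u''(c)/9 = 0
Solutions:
 u(c) = C1 + C2*c


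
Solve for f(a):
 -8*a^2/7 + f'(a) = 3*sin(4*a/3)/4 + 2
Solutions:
 f(a) = C1 + 8*a^3/21 + 2*a - 9*cos(4*a/3)/16


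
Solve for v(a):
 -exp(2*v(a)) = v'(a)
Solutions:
 v(a) = log(-sqrt(-1/(C1 - a))) - log(2)/2
 v(a) = log(-1/(C1 - a))/2 - log(2)/2


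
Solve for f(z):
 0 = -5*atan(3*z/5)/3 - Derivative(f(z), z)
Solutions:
 f(z) = C1 - 5*z*atan(3*z/5)/3 + 25*log(9*z^2 + 25)/18


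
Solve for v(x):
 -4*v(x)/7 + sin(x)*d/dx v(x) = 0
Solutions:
 v(x) = C1*(cos(x) - 1)^(2/7)/(cos(x) + 1)^(2/7)


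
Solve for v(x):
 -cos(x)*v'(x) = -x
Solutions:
 v(x) = C1 + Integral(x/cos(x), x)


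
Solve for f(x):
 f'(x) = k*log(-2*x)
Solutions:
 f(x) = C1 + k*x*log(-x) + k*x*(-1 + log(2))


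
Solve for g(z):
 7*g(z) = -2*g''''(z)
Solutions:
 g(z) = (C1*sin(14^(1/4)*z/2) + C2*cos(14^(1/4)*z/2))*exp(-14^(1/4)*z/2) + (C3*sin(14^(1/4)*z/2) + C4*cos(14^(1/4)*z/2))*exp(14^(1/4)*z/2)


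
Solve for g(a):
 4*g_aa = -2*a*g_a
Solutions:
 g(a) = C1 + C2*erf(a/2)


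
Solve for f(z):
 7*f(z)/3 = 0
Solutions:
 f(z) = 0


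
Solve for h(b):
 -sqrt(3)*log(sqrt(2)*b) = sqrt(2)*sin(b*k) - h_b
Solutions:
 h(b) = C1 + sqrt(3)*b*(log(b) - 1) + sqrt(3)*b*log(2)/2 + sqrt(2)*Piecewise((-cos(b*k)/k, Ne(k, 0)), (0, True))


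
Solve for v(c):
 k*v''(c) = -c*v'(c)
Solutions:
 v(c) = C1 + C2*sqrt(k)*erf(sqrt(2)*c*sqrt(1/k)/2)


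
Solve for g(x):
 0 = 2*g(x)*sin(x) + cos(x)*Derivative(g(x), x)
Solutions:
 g(x) = C1*cos(x)^2


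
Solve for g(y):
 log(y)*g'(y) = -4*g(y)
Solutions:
 g(y) = C1*exp(-4*li(y))


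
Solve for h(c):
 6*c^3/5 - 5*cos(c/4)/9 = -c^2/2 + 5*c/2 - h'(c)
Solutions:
 h(c) = C1 - 3*c^4/10 - c^3/6 + 5*c^2/4 + 20*sin(c/4)/9


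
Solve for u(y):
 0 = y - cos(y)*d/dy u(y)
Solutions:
 u(y) = C1 + Integral(y/cos(y), y)


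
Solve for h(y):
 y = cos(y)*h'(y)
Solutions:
 h(y) = C1 + Integral(y/cos(y), y)


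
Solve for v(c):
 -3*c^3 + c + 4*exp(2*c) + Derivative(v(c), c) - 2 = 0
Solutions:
 v(c) = C1 + 3*c^4/4 - c^2/2 + 2*c - 2*exp(2*c)


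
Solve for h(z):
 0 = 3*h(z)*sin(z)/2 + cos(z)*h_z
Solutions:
 h(z) = C1*cos(z)^(3/2)


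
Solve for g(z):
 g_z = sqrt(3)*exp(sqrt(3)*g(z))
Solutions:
 g(z) = sqrt(3)*(2*log(-1/(C1 + sqrt(3)*z)) - log(3))/6


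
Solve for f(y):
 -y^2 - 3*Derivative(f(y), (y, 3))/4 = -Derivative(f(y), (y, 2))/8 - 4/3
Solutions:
 f(y) = C1 + C2*y + C3*exp(y/6) + 2*y^4/3 + 16*y^3 + 848*y^2/3


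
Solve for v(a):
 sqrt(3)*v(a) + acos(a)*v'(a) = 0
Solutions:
 v(a) = C1*exp(-sqrt(3)*Integral(1/acos(a), a))


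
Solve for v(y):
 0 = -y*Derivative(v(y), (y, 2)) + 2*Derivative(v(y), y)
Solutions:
 v(y) = C1 + C2*y^3


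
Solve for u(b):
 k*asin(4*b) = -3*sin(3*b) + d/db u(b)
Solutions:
 u(b) = C1 + k*(b*asin(4*b) + sqrt(1 - 16*b^2)/4) - cos(3*b)


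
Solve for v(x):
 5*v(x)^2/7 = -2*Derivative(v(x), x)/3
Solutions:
 v(x) = 14/(C1 + 15*x)


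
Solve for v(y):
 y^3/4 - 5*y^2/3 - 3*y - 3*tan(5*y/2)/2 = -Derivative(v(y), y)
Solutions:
 v(y) = C1 - y^4/16 + 5*y^3/9 + 3*y^2/2 - 3*log(cos(5*y/2))/5


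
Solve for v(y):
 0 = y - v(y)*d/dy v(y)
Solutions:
 v(y) = -sqrt(C1 + y^2)
 v(y) = sqrt(C1 + y^2)


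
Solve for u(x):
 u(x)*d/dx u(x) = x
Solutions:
 u(x) = -sqrt(C1 + x^2)
 u(x) = sqrt(C1 + x^2)


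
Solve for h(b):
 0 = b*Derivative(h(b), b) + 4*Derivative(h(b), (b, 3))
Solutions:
 h(b) = C1 + Integral(C2*airyai(-2^(1/3)*b/2) + C3*airybi(-2^(1/3)*b/2), b)


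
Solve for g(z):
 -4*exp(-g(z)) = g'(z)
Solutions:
 g(z) = log(C1 - 4*z)


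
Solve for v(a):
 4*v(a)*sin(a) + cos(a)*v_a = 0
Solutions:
 v(a) = C1*cos(a)^4


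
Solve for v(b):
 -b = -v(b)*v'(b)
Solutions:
 v(b) = -sqrt(C1 + b^2)
 v(b) = sqrt(C1 + b^2)


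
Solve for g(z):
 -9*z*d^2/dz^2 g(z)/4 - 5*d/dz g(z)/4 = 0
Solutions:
 g(z) = C1 + C2*z^(4/9)


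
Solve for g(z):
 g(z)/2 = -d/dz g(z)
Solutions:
 g(z) = C1*exp(-z/2)


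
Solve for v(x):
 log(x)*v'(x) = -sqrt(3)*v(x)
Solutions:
 v(x) = C1*exp(-sqrt(3)*li(x))


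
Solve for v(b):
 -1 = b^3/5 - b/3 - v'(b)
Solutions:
 v(b) = C1 + b^4/20 - b^2/6 + b


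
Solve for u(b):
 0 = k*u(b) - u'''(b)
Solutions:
 u(b) = C1*exp(b*k^(1/3)) + C2*exp(b*k^(1/3)*(-1 + sqrt(3)*I)/2) + C3*exp(-b*k^(1/3)*(1 + sqrt(3)*I)/2)


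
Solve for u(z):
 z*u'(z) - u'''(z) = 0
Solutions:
 u(z) = C1 + Integral(C2*airyai(z) + C3*airybi(z), z)


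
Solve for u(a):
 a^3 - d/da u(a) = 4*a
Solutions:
 u(a) = C1 + a^4/4 - 2*a^2


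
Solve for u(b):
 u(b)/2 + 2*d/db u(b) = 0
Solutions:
 u(b) = C1*exp(-b/4)


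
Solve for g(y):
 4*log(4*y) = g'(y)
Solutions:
 g(y) = C1 + 4*y*log(y) - 4*y + y*log(256)


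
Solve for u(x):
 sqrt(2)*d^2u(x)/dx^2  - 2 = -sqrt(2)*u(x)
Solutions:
 u(x) = C1*sin(x) + C2*cos(x) + sqrt(2)


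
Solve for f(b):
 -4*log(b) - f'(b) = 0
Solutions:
 f(b) = C1 - 4*b*log(b) + 4*b


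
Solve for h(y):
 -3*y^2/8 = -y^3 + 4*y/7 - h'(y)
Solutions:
 h(y) = C1 - y^4/4 + y^3/8 + 2*y^2/7


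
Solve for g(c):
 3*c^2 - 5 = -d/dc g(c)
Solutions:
 g(c) = C1 - c^3 + 5*c


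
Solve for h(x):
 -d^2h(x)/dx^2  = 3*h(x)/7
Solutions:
 h(x) = C1*sin(sqrt(21)*x/7) + C2*cos(sqrt(21)*x/7)


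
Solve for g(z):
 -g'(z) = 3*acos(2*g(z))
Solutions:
 Integral(1/acos(2*_y), (_y, g(z))) = C1 - 3*z


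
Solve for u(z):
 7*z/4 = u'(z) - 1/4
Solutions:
 u(z) = C1 + 7*z^2/8 + z/4


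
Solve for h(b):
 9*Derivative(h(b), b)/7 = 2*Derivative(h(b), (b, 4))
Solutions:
 h(b) = C1 + C4*exp(42^(2/3)*b/14) + (C2*sin(3*14^(2/3)*3^(1/6)*b/28) + C3*cos(3*14^(2/3)*3^(1/6)*b/28))*exp(-42^(2/3)*b/28)


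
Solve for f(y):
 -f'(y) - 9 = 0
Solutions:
 f(y) = C1 - 9*y


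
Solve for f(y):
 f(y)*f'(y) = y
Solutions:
 f(y) = -sqrt(C1 + y^2)
 f(y) = sqrt(C1 + y^2)


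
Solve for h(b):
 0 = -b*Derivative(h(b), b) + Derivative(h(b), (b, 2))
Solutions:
 h(b) = C1 + C2*erfi(sqrt(2)*b/2)


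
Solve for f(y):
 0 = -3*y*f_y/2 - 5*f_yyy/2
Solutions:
 f(y) = C1 + Integral(C2*airyai(-3^(1/3)*5^(2/3)*y/5) + C3*airybi(-3^(1/3)*5^(2/3)*y/5), y)


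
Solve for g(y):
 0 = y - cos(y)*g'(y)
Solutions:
 g(y) = C1 + Integral(y/cos(y), y)


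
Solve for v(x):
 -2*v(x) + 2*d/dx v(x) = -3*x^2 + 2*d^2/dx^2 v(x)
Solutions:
 v(x) = 3*x^2/2 + 3*x + (C1*sin(sqrt(3)*x/2) + C2*cos(sqrt(3)*x/2))*exp(x/2)


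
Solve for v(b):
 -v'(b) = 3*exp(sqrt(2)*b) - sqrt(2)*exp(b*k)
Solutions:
 v(b) = C1 - 3*sqrt(2)*exp(sqrt(2)*b)/2 + sqrt(2)*exp(b*k)/k


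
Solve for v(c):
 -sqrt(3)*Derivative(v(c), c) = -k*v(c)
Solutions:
 v(c) = C1*exp(sqrt(3)*c*k/3)


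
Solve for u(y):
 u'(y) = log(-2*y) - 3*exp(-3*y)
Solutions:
 u(y) = C1 + y*log(-y) + y*(-1 + log(2)) + exp(-3*y)


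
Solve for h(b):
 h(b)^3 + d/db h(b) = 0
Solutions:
 h(b) = -sqrt(2)*sqrt(-1/(C1 - b))/2
 h(b) = sqrt(2)*sqrt(-1/(C1 - b))/2


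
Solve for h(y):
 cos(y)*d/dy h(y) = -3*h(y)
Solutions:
 h(y) = C1*(sin(y) - 1)^(3/2)/(sin(y) + 1)^(3/2)


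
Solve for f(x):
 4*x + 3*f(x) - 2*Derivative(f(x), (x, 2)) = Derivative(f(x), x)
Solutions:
 f(x) = C1*exp(-3*x/2) + C2*exp(x) - 4*x/3 - 4/9


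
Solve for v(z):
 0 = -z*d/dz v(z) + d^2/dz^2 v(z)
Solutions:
 v(z) = C1 + C2*erfi(sqrt(2)*z/2)


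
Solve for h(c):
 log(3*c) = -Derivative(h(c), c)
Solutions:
 h(c) = C1 - c*log(c) - c*log(3) + c


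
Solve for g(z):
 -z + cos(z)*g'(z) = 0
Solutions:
 g(z) = C1 + Integral(z/cos(z), z)


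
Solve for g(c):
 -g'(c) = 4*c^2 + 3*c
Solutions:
 g(c) = C1 - 4*c^3/3 - 3*c^2/2


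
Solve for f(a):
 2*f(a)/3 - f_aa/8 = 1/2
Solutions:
 f(a) = C1*exp(-4*sqrt(3)*a/3) + C2*exp(4*sqrt(3)*a/3) + 3/4


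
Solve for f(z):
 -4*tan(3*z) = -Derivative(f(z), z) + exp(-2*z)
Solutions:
 f(z) = C1 + 2*log(tan(3*z)^2 + 1)/3 - exp(-2*z)/2


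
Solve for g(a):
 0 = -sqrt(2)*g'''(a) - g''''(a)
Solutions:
 g(a) = C1 + C2*a + C3*a^2 + C4*exp(-sqrt(2)*a)


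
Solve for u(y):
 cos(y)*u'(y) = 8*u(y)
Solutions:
 u(y) = C1*(sin(y)^4 + 4*sin(y)^3 + 6*sin(y)^2 + 4*sin(y) + 1)/(sin(y)^4 - 4*sin(y)^3 + 6*sin(y)^2 - 4*sin(y) + 1)


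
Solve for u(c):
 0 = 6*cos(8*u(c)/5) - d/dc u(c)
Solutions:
 -6*c - 5*log(sin(8*u(c)/5) - 1)/16 + 5*log(sin(8*u(c)/5) + 1)/16 = C1


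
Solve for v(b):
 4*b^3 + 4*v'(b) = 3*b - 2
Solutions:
 v(b) = C1 - b^4/4 + 3*b^2/8 - b/2


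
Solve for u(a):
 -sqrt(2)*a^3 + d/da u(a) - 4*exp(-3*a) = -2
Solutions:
 u(a) = C1 + sqrt(2)*a^4/4 - 2*a - 4*exp(-3*a)/3


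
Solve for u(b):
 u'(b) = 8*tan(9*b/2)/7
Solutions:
 u(b) = C1 - 16*log(cos(9*b/2))/63


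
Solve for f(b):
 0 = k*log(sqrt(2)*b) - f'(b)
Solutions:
 f(b) = C1 + b*k*log(b) - b*k + b*k*log(2)/2


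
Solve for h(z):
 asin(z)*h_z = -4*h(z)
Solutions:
 h(z) = C1*exp(-4*Integral(1/asin(z), z))


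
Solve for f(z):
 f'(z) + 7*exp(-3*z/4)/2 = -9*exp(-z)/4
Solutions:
 f(z) = C1 + 9*exp(-z)/4 + 14*exp(-3*z/4)/3


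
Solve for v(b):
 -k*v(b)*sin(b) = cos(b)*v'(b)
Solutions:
 v(b) = C1*exp(k*log(cos(b)))


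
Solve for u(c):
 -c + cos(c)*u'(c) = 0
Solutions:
 u(c) = C1 + Integral(c/cos(c), c)


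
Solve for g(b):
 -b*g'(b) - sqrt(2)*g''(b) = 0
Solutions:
 g(b) = C1 + C2*erf(2^(1/4)*b/2)


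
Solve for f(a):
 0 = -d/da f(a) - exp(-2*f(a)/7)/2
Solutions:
 f(a) = 7*log(-sqrt(C1 - a)) - 7*log(7)/2
 f(a) = 7*log(C1 - a/7)/2


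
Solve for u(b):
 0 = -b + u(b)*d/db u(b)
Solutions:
 u(b) = -sqrt(C1 + b^2)
 u(b) = sqrt(C1 + b^2)


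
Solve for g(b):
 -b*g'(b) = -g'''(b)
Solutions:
 g(b) = C1 + Integral(C2*airyai(b) + C3*airybi(b), b)


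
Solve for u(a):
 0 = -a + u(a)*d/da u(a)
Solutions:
 u(a) = -sqrt(C1 + a^2)
 u(a) = sqrt(C1 + a^2)


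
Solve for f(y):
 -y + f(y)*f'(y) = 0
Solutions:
 f(y) = -sqrt(C1 + y^2)
 f(y) = sqrt(C1 + y^2)


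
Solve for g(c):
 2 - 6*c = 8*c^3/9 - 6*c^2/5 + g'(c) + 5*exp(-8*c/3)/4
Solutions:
 g(c) = C1 - 2*c^4/9 + 2*c^3/5 - 3*c^2 + 2*c + 15*exp(-8*c/3)/32


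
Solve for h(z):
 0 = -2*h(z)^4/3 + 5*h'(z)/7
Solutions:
 h(z) = 5^(1/3)*(-1/(C1 + 14*z))^(1/3)
 h(z) = 5^(1/3)*(-1/(C1 + 14*z))^(1/3)*(-1 - sqrt(3)*I)/2
 h(z) = 5^(1/3)*(-1/(C1 + 14*z))^(1/3)*(-1 + sqrt(3)*I)/2


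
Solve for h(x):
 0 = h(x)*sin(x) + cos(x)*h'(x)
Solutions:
 h(x) = C1*cos(x)


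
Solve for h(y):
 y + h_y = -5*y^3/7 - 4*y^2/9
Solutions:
 h(y) = C1 - 5*y^4/28 - 4*y^3/27 - y^2/2


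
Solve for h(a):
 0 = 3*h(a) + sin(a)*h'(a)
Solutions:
 h(a) = C1*(cos(a) + 1)^(3/2)/(cos(a) - 1)^(3/2)


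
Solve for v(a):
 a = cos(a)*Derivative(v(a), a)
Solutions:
 v(a) = C1 + Integral(a/cos(a), a)


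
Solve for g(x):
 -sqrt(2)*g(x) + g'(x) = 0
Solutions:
 g(x) = C1*exp(sqrt(2)*x)


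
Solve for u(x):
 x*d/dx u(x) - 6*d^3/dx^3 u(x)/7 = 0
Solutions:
 u(x) = C1 + Integral(C2*airyai(6^(2/3)*7^(1/3)*x/6) + C3*airybi(6^(2/3)*7^(1/3)*x/6), x)


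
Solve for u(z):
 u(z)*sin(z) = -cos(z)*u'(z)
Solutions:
 u(z) = C1*cos(z)


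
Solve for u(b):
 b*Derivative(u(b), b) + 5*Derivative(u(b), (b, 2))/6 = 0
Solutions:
 u(b) = C1 + C2*erf(sqrt(15)*b/5)


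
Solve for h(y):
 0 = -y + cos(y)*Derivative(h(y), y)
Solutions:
 h(y) = C1 + Integral(y/cos(y), y)


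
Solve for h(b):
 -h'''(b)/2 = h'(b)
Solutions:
 h(b) = C1 + C2*sin(sqrt(2)*b) + C3*cos(sqrt(2)*b)


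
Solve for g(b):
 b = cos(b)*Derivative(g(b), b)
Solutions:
 g(b) = C1 + Integral(b/cos(b), b)


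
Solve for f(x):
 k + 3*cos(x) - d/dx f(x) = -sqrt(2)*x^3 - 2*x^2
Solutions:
 f(x) = C1 + k*x + sqrt(2)*x^4/4 + 2*x^3/3 + 3*sin(x)


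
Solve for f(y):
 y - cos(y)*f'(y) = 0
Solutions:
 f(y) = C1 + Integral(y/cos(y), y)


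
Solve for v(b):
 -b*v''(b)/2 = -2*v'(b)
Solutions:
 v(b) = C1 + C2*b^5


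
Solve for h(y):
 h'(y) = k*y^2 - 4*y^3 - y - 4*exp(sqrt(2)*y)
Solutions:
 h(y) = C1 + k*y^3/3 - y^4 - y^2/2 - 2*sqrt(2)*exp(sqrt(2)*y)


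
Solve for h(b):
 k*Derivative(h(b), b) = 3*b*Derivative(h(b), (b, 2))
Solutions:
 h(b) = C1 + b^(re(k)/3 + 1)*(C2*sin(log(b)*Abs(im(k))/3) + C3*cos(log(b)*im(k)/3))


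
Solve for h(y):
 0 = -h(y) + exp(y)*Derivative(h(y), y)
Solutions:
 h(y) = C1*exp(-exp(-y))


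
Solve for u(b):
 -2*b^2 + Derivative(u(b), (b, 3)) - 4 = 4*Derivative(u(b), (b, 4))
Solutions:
 u(b) = C1 + C2*b + C3*b^2 + C4*exp(b/4) + b^5/30 + 2*b^4/3 + 34*b^3/3


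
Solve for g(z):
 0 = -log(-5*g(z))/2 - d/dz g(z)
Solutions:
 2*Integral(1/(log(-_y) + log(5)), (_y, g(z))) = C1 - z


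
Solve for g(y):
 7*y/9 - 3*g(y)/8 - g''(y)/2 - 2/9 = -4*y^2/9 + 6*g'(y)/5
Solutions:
 g(y) = C1*exp(y*(-12 + sqrt(69))/10) + C2*exp(-y*(sqrt(69) + 12)/10) + 32*y^2/27 - 248*y/45 + 28112/2025


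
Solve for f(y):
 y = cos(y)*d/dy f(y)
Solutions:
 f(y) = C1 + Integral(y/cos(y), y)


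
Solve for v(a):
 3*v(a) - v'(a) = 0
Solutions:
 v(a) = C1*exp(3*a)


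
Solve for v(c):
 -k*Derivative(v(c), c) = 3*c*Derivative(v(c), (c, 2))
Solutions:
 v(c) = C1 + c^(1 - re(k)/3)*(C2*sin(log(c)*Abs(im(k))/3) + C3*cos(log(c)*im(k)/3))


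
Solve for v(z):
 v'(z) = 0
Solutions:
 v(z) = C1


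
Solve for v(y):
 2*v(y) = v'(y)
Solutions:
 v(y) = C1*exp(2*y)


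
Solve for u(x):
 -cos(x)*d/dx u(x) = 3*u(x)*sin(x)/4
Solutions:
 u(x) = C1*cos(x)^(3/4)


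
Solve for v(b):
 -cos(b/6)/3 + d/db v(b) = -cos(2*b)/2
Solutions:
 v(b) = C1 + 2*sin(b/6) - sin(2*b)/4


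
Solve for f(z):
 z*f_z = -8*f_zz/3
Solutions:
 f(z) = C1 + C2*erf(sqrt(3)*z/4)


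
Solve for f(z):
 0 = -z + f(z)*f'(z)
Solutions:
 f(z) = -sqrt(C1 + z^2)
 f(z) = sqrt(C1 + z^2)


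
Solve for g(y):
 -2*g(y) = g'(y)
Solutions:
 g(y) = C1*exp(-2*y)


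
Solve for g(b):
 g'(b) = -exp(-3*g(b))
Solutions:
 g(b) = log(C1 - 3*b)/3
 g(b) = log((-3^(1/3) - 3^(5/6)*I)*(C1 - b)^(1/3)/2)
 g(b) = log((-3^(1/3) + 3^(5/6)*I)*(C1 - b)^(1/3)/2)


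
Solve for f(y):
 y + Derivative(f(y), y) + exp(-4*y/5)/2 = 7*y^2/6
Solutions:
 f(y) = C1 + 7*y^3/18 - y^2/2 + 5*exp(-4*y/5)/8


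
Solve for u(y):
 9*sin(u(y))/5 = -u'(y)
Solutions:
 9*y/5 + log(cos(u(y)) - 1)/2 - log(cos(u(y)) + 1)/2 = C1


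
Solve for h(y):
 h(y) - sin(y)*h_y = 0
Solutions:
 h(y) = C1*sqrt(cos(y) - 1)/sqrt(cos(y) + 1)


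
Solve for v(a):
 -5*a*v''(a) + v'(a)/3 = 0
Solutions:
 v(a) = C1 + C2*a^(16/15)


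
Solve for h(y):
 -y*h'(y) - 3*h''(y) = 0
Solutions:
 h(y) = C1 + C2*erf(sqrt(6)*y/6)


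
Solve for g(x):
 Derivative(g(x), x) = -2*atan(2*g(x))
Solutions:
 Integral(1/atan(2*_y), (_y, g(x))) = C1 - 2*x


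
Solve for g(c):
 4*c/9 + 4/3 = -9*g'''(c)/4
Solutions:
 g(c) = C1 + C2*c + C3*c^2 - 2*c^4/243 - 8*c^3/81


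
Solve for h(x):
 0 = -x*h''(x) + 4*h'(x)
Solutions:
 h(x) = C1 + C2*x^5


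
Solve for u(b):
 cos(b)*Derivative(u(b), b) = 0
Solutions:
 u(b) = C1


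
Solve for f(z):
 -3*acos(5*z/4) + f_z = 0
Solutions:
 f(z) = C1 + 3*z*acos(5*z/4) - 3*sqrt(16 - 25*z^2)/5


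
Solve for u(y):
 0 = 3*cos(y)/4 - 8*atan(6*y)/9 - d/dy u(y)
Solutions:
 u(y) = C1 - 8*y*atan(6*y)/9 + 2*log(36*y^2 + 1)/27 + 3*sin(y)/4


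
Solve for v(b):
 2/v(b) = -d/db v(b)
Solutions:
 v(b) = -sqrt(C1 - 4*b)
 v(b) = sqrt(C1 - 4*b)
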